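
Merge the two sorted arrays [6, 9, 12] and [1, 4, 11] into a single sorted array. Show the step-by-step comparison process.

Merging process:

Compare 6 vs 1: take 1 from right. Merged: [1]
Compare 6 vs 4: take 4 from right. Merged: [1, 4]
Compare 6 vs 11: take 6 from left. Merged: [1, 4, 6]
Compare 9 vs 11: take 9 from left. Merged: [1, 4, 6, 9]
Compare 12 vs 11: take 11 from right. Merged: [1, 4, 6, 9, 11]
Append remaining from left: [12]. Merged: [1, 4, 6, 9, 11, 12]

Final merged array: [1, 4, 6, 9, 11, 12]
Total comparisons: 5

The merged array is [1, 4, 6, 9, 11, 12], requiring 5 comparisons. The merge step runs in O(n) time where n is the total number of elements.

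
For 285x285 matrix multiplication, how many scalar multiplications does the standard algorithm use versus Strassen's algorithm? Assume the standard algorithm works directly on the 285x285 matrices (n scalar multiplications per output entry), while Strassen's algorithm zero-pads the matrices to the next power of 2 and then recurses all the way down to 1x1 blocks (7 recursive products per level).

Matrix multiplication for 285x285 matrices:

Strassen's algorithm requires power-of-2 dimensions. Pad 285x285 to 512x512 (next power of 2).

Standard algorithm: 285^3 = 23149125 multiplications
Strassen's algorithm: 7^(log2(512)) = 7^9 = 40353607 multiplications
Difference: 23149125 - 40353607 = -17204482 (Strassen uses MORE here due to padding overhead — for small or just-over-power-of-2 n, padding can outweigh the per-level savings)

Standard: 23149125 multiplications (285^3). Strassen: 40353607 multiplications (7^9, after padding to 512x512). Strassen reduces 8 recursive multiplications to 7 at each level.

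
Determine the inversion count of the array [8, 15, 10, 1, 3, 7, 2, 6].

Finding inversions in [8, 15, 10, 1, 3, 7, 2, 6]:

(0, 3): arr[0]=8 > arr[3]=1
(0, 4): arr[0]=8 > arr[4]=3
(0, 5): arr[0]=8 > arr[5]=7
(0, 6): arr[0]=8 > arr[6]=2
(0, 7): arr[0]=8 > arr[7]=6
(1, 2): arr[1]=15 > arr[2]=10
(1, 3): arr[1]=15 > arr[3]=1
(1, 4): arr[1]=15 > arr[4]=3
(1, 5): arr[1]=15 > arr[5]=7
(1, 6): arr[1]=15 > arr[6]=2
(1, 7): arr[1]=15 > arr[7]=6
(2, 3): arr[2]=10 > arr[3]=1
(2, 4): arr[2]=10 > arr[4]=3
(2, 5): arr[2]=10 > arr[5]=7
(2, 6): arr[2]=10 > arr[6]=2
(2, 7): arr[2]=10 > arr[7]=6
(4, 6): arr[4]=3 > arr[6]=2
(5, 6): arr[5]=7 > arr[6]=2
(5, 7): arr[5]=7 > arr[7]=6

Total inversions: 19

The array has 19 inversion(s): (0,3), (0,4), (0,5), (0,6), (0,7), (1,2), (1,3), (1,4), (1,5), (1,6), (1,7), (2,3), (2,4), (2,5), (2,6), (2,7), (4,6), (5,6), (5,7). Each pair (i,j) satisfies i < j and arr[i] > arr[j].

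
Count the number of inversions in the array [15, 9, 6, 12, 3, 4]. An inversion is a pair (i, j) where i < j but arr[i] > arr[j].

Finding inversions in [15, 9, 6, 12, 3, 4]:

(0, 1): arr[0]=15 > arr[1]=9
(0, 2): arr[0]=15 > arr[2]=6
(0, 3): arr[0]=15 > arr[3]=12
(0, 4): arr[0]=15 > arr[4]=3
(0, 5): arr[0]=15 > arr[5]=4
(1, 2): arr[1]=9 > arr[2]=6
(1, 4): arr[1]=9 > arr[4]=3
(1, 5): arr[1]=9 > arr[5]=4
(2, 4): arr[2]=6 > arr[4]=3
(2, 5): arr[2]=6 > arr[5]=4
(3, 4): arr[3]=12 > arr[4]=3
(3, 5): arr[3]=12 > arr[5]=4

Total inversions: 12

The array has 12 inversion(s): (0,1), (0,2), (0,3), (0,4), (0,5), (1,2), (1,4), (1,5), (2,4), (2,5), (3,4), (3,5). Each pair (i,j) satisfies i < j and arr[i] > arr[j].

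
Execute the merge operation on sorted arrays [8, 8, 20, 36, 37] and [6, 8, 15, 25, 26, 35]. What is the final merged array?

Merging process:

Compare 8 vs 6: take 6 from right. Merged: [6]
Compare 8 vs 8: take 8 from left. Merged: [6, 8]
Compare 8 vs 8: take 8 from left. Merged: [6, 8, 8]
Compare 20 vs 8: take 8 from right. Merged: [6, 8, 8, 8]
Compare 20 vs 15: take 15 from right. Merged: [6, 8, 8, 8, 15]
Compare 20 vs 25: take 20 from left. Merged: [6, 8, 8, 8, 15, 20]
Compare 36 vs 25: take 25 from right. Merged: [6, 8, 8, 8, 15, 20, 25]
Compare 36 vs 26: take 26 from right. Merged: [6, 8, 8, 8, 15, 20, 25, 26]
Compare 36 vs 35: take 35 from right. Merged: [6, 8, 8, 8, 15, 20, 25, 26, 35]
Append remaining from left: [36, 37]. Merged: [6, 8, 8, 8, 15, 20, 25, 26, 35, 36, 37]

Final merged array: [6, 8, 8, 8, 15, 20, 25, 26, 35, 36, 37]
Total comparisons: 9

The merged array is [6, 8, 8, 8, 15, 20, 25, 26, 35, 36, 37], requiring 9 comparisons. The merge step runs in O(n) time where n is the total number of elements.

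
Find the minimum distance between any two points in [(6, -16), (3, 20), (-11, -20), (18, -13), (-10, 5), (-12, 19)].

Computing all pairwise distances among 6 points:

d((6, -16), (3, 20)) = 36.1248
d((6, -16), (-11, -20)) = 17.4642
d((6, -16), (18, -13)) = 12.3693 <-- minimum
d((6, -16), (-10, 5)) = 26.4008
d((6, -16), (-12, 19)) = 39.3573
d((3, 20), (-11, -20)) = 42.3792
d((3, 20), (18, -13)) = 36.2491
d((3, 20), (-10, 5)) = 19.8494
d((3, 20), (-12, 19)) = 15.0333
d((-11, -20), (18, -13)) = 29.8329
d((-11, -20), (-10, 5)) = 25.02
d((-11, -20), (-12, 19)) = 39.0128
d((18, -13), (-10, 5)) = 33.2866
d((18, -13), (-12, 19)) = 43.8634
d((-10, 5), (-12, 19)) = 14.1421

Closest pair: (6, -16) and (18, -13) with distance 12.3693

The closest pair is (6, -16) and (18, -13) with Euclidean distance 12.3693. For 6 points, brute-force pairwise comparison is shown above. For large n, the divide-and-conquer algorithm (sort by x, recurse on halves, check the dividing strip) achieves O(n log n).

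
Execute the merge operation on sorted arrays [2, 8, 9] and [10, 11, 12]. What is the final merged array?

Merging process:

Compare 2 vs 10: take 2 from left. Merged: [2]
Compare 8 vs 10: take 8 from left. Merged: [2, 8]
Compare 9 vs 10: take 9 from left. Merged: [2, 8, 9]
Append remaining from right: [10, 11, 12]. Merged: [2, 8, 9, 10, 11, 12]

Final merged array: [2, 8, 9, 10, 11, 12]
Total comparisons: 3

The merged array is [2, 8, 9, 10, 11, 12], requiring 3 comparisons. The merge step runs in O(n) time where n is the total number of elements.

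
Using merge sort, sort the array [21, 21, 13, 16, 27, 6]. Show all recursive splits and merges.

Merge sort trace:

Split: [21, 21, 13, 16, 27, 6] -> [21, 21, 13] and [16, 27, 6]
  Split: [21, 21, 13] -> [21] and [21, 13]
    Split: [21, 13] -> [21] and [13]
    Merge: [21] + [13] -> [13, 21]
  Merge: [21] + [13, 21] -> [13, 21, 21]
  Split: [16, 27, 6] -> [16] and [27, 6]
    Split: [27, 6] -> [27] and [6]
    Merge: [27] + [6] -> [6, 27]
  Merge: [16] + [6, 27] -> [6, 16, 27]
Merge: [13, 21, 21] + [6, 16, 27] -> [6, 13, 16, 21, 21, 27]

Final sorted array: [6, 13, 16, 21, 21, 27]

The merge sort proceeds by recursively splitting the array and merging sorted halves.
After all merges, the sorted array is [6, 13, 16, 21, 21, 27].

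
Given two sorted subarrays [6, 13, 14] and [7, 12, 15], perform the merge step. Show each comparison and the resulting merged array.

Merging process:

Compare 6 vs 7: take 6 from left. Merged: [6]
Compare 13 vs 7: take 7 from right. Merged: [6, 7]
Compare 13 vs 12: take 12 from right. Merged: [6, 7, 12]
Compare 13 vs 15: take 13 from left. Merged: [6, 7, 12, 13]
Compare 14 vs 15: take 14 from left. Merged: [6, 7, 12, 13, 14]
Append remaining from right: [15]. Merged: [6, 7, 12, 13, 14, 15]

Final merged array: [6, 7, 12, 13, 14, 15]
Total comparisons: 5

The merged array is [6, 7, 12, 13, 14, 15], requiring 5 comparisons. The merge step runs in O(n) time where n is the total number of elements.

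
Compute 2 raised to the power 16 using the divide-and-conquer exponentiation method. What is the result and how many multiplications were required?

Computing 2^16 by squaring (build up from 2^1; each line after the first costs one multiplication):

2^1 = 2
2^2 = (2^1)^2 = 2^2 = 4
2^4 = (2^2)^2 = 4^2 = 16
2^8 = (2^4)^2 = 16^2 = 256
2^16 = (2^8)^2 = 256^2 = 65536

Result: 65536
Multiplications needed: 4 (4 lines after 2^1)

2^16 = 65536. Using exponentiation by squaring, this requires 4 multiplications. The key idea: if the exponent is even, square the half-power; if odd, multiply by the base once.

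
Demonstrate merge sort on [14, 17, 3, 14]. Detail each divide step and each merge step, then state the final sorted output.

Merge sort trace:

Split: [14, 17, 3, 14] -> [14, 17] and [3, 14]
  Split: [14, 17] -> [14] and [17]
  Merge: [14] + [17] -> [14, 17]
  Split: [3, 14] -> [3] and [14]
  Merge: [3] + [14] -> [3, 14]
Merge: [14, 17] + [3, 14] -> [3, 14, 14, 17]

Final sorted array: [3, 14, 14, 17]

The merge sort proceeds by recursively splitting the array and merging sorted halves.
After all merges, the sorted array is [3, 14, 14, 17].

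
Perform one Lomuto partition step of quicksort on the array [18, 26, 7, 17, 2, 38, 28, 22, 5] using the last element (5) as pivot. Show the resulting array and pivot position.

Lomuto partition with pivot = 5:

Initial array: [18, 26, 7, 17, 2, 38, 28, 22, 5]

arr[0]=18 > 5: no swap
arr[1]=26 > 5: no swap
arr[2]=7 > 5: no swap
arr[3]=17 > 5: no swap
arr[4]=2 <= 5: swap with position 0, array becomes [2, 26, 7, 17, 18, 38, 28, 22, 5]
arr[5]=38 > 5: no swap
arr[6]=28 > 5: no swap
arr[7]=22 > 5: no swap

Place pivot at position 1: [2, 5, 7, 17, 18, 38, 28, 22, 26]
Pivot position: 1

After partitioning with pivot 5, the array becomes [2, 5, 7, 17, 18, 38, 28, 22, 26]. The pivot is placed at index 1. All elements to the left of the pivot are <= 5, and all elements to the right are > 5.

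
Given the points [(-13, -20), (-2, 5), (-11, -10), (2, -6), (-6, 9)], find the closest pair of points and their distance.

Computing all pairwise distances among 5 points:

d((-13, -20), (-2, 5)) = 27.313
d((-13, -20), (-11, -10)) = 10.198
d((-13, -20), (2, -6)) = 20.5183
d((-13, -20), (-6, 9)) = 29.8329
d((-2, 5), (-11, -10)) = 17.4929
d((-2, 5), (2, -6)) = 11.7047
d((-2, 5), (-6, 9)) = 5.6569 <-- minimum
d((-11, -10), (2, -6)) = 13.6015
d((-11, -10), (-6, 9)) = 19.6469
d((2, -6), (-6, 9)) = 17.0

Closest pair: (-2, 5) and (-6, 9) with distance 5.6569

The closest pair is (-2, 5) and (-6, 9) with Euclidean distance 5.6569. For 5 points, brute-force pairwise comparison is shown above. For large n, the divide-and-conquer algorithm (sort by x, recurse on halves, check the dividing strip) achieves O(n log n).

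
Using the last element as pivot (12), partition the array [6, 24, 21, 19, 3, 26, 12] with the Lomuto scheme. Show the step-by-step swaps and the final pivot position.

Lomuto partition with pivot = 12:

Initial array: [6, 24, 21, 19, 3, 26, 12]

arr[0]=6 <= 12: swap with position 0, array becomes [6, 24, 21, 19, 3, 26, 12]
arr[1]=24 > 12: no swap
arr[2]=21 > 12: no swap
arr[3]=19 > 12: no swap
arr[4]=3 <= 12: swap with position 1, array becomes [6, 3, 21, 19, 24, 26, 12]
arr[5]=26 > 12: no swap

Place pivot at position 2: [6, 3, 12, 19, 24, 26, 21]
Pivot position: 2

After partitioning with pivot 12, the array becomes [6, 3, 12, 19, 24, 26, 21]. The pivot is placed at index 2. All elements to the left of the pivot are <= 12, and all elements to the right are > 12.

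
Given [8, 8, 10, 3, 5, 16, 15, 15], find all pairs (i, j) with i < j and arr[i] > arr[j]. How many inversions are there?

Finding inversions in [8, 8, 10, 3, 5, 16, 15, 15]:

(0, 3): arr[0]=8 > arr[3]=3
(0, 4): arr[0]=8 > arr[4]=5
(1, 3): arr[1]=8 > arr[3]=3
(1, 4): arr[1]=8 > arr[4]=5
(2, 3): arr[2]=10 > arr[3]=3
(2, 4): arr[2]=10 > arr[4]=5
(5, 6): arr[5]=16 > arr[6]=15
(5, 7): arr[5]=16 > arr[7]=15

Total inversions: 8

The array has 8 inversion(s): (0,3), (0,4), (1,3), (1,4), (2,3), (2,4), (5,6), (5,7). Each pair (i,j) satisfies i < j and arr[i] > arr[j].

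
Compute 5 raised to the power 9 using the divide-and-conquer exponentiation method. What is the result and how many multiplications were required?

Computing 5^9 by squaring (build up from 5^1; each line after the first costs one multiplication):

5^1 = 5
5^2 = (5^1)^2 = 5^2 = 25
5^4 = (5^2)^2 = 25^2 = 625
5^8 = (5^4)^2 = 625^2 = 390625
5^9 = 5 * 5^8 = 5 * 390625 = 1953125

Result: 1953125
Multiplications needed: 4 (4 lines after 5^1)

5^9 = 1953125. Using exponentiation by squaring, this requires 4 multiplications. The key idea: if the exponent is even, square the half-power; if odd, multiply by the base once.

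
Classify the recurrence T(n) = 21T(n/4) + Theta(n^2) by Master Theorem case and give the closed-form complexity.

Master Theorem for T(n) = 21T(n/4) + O(n^2):

a = 21, b = 4, c = 2
log_b(a) = log_4(21) = 2.1962

Case 1: c = 2 < log_4(21) = 2.1962
T(n) = O(n^(log_4 21))

For T(n) = 21T(n/4) + O(n^2): log_4(21) = 2.1962. This is Case 1 of the Master Theorem (c < log_b(a), work dominated by leaves), giving O(n^(log_4 21)).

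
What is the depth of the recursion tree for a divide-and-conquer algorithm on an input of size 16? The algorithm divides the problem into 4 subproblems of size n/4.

For divide and conquer with division factor 4:

Problem sizes at each level:
Level 0: 16
Level 1: 4
Level 2: 1

The root is level 0 and the size-1 base case is level 2 (the tree spans levels 0 through 2, i.e. 3 levels counting the root), so the depth is the number of divisions: log_4(16) = 2

The recursion tree depth is log_4(16) = 2. At each level, the problem size is divided by 4, so it takes 2 divisions to reduce to a base case of size 1. The algorithm makes 4 recursive calls at each level.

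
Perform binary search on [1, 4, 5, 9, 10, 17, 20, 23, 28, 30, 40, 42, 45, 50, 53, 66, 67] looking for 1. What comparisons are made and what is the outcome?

Binary search for 1 in [1, 4, 5, 9, 10, 17, 20, 23, 28, 30, 40, 42, 45, 50, 53, 66, 67]:

lo=0, hi=16, mid=8, arr[mid]=28 -> 28 > 1, search left half
lo=0, hi=7, mid=3, arr[mid]=9 -> 9 > 1, search left half
lo=0, hi=2, mid=1, arr[mid]=4 -> 4 > 1, search left half
lo=0, hi=0, mid=0, arr[mid]=1 -> Found target at index 0!

Binary search finds 1 at index 0 after 4 comparisons. The search repeatedly halves the search space by comparing with the middle element.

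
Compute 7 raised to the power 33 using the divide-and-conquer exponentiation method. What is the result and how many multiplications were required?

Computing 7^33 by squaring (build up from 7^1; each line after the first costs one multiplication):

7^1 = 7
7^2 = (7^1)^2 = 7^2 = 49
7^4 = (7^2)^2 = 49^2 = 2401
7^8 = (7^4)^2 = 2401^2 = 5764801
7^16 = (7^8)^2 = 5764801^2 = 33232930569601
7^32 = (7^16)^2 = 33232930569601^2 = 1104427674243920646305299201
7^33 = 7 * 7^32 = 7 * 1104427674243920646305299201 = 7730993719707444524137094407

Result: 7730993719707444524137094407
Multiplications needed: 6 (6 lines after 7^1)

7^33 = 7730993719707444524137094407. Using exponentiation by squaring, this requires 6 multiplications. The key idea: if the exponent is even, square the half-power; if odd, multiply by the base once.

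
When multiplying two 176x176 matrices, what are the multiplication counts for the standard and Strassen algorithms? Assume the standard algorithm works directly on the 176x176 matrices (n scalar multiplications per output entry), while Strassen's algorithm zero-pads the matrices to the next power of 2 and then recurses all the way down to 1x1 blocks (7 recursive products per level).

Matrix multiplication for 176x176 matrices:

Strassen's algorithm requires power-of-2 dimensions. Pad 176x176 to 256x256 (next power of 2).

Standard algorithm: 176^3 = 5451776 multiplications
Strassen's algorithm: 7^(log2(256)) = 7^8 = 5764801 multiplications
Difference: 5451776 - 5764801 = -313025 (Strassen uses MORE here due to padding overhead — for small or just-over-power-of-2 n, padding can outweigh the per-level savings)

Standard: 5451776 multiplications (176^3). Strassen: 5764801 multiplications (7^8, after padding to 256x256). Strassen reduces 8 recursive multiplications to 7 at each level.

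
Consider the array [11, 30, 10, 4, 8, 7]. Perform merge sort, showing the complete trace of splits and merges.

Merge sort trace:

Split: [11, 30, 10, 4, 8, 7] -> [11, 30, 10] and [4, 8, 7]
  Split: [11, 30, 10] -> [11] and [30, 10]
    Split: [30, 10] -> [30] and [10]
    Merge: [30] + [10] -> [10, 30]
  Merge: [11] + [10, 30] -> [10, 11, 30]
  Split: [4, 8, 7] -> [4] and [8, 7]
    Split: [8, 7] -> [8] and [7]
    Merge: [8] + [7] -> [7, 8]
  Merge: [4] + [7, 8] -> [4, 7, 8]
Merge: [10, 11, 30] + [4, 7, 8] -> [4, 7, 8, 10, 11, 30]

Final sorted array: [4, 7, 8, 10, 11, 30]

The merge sort proceeds by recursively splitting the array and merging sorted halves.
After all merges, the sorted array is [4, 7, 8, 10, 11, 30].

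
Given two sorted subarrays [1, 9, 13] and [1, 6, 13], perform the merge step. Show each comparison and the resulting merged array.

Merging process:

Compare 1 vs 1: take 1 from left. Merged: [1]
Compare 9 vs 1: take 1 from right. Merged: [1, 1]
Compare 9 vs 6: take 6 from right. Merged: [1, 1, 6]
Compare 9 vs 13: take 9 from left. Merged: [1, 1, 6, 9]
Compare 13 vs 13: take 13 from left. Merged: [1, 1, 6, 9, 13]
Append remaining from right: [13]. Merged: [1, 1, 6, 9, 13, 13]

Final merged array: [1, 1, 6, 9, 13, 13]
Total comparisons: 5

The merged array is [1, 1, 6, 9, 13, 13], requiring 5 comparisons. The merge step runs in O(n) time where n is the total number of elements.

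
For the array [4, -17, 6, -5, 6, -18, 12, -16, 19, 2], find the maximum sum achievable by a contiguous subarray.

Using Kadane's algorithm on [4, -17, 6, -5, 6, -18, 12, -16, 19, 2]:

Scanning through the array:
Position 1 (value -17): max_ending_here = -13, max_so_far = 4
Position 2 (value 6): max_ending_here = 6, max_so_far = 6
Position 3 (value -5): max_ending_here = 1, max_so_far = 6
Position 4 (value 6): max_ending_here = 7, max_so_far = 7
Position 5 (value -18): max_ending_here = -11, max_so_far = 7
Position 6 (value 12): max_ending_here = 12, max_so_far = 12
Position 7 (value -16): max_ending_here = -4, max_so_far = 12
Position 8 (value 19): max_ending_here = 19, max_so_far = 19
Position 9 (value 2): max_ending_here = 21, max_so_far = 21

Maximum subarray: [19, 2]
Maximum sum: 21

The maximum subarray is [19, 2] with sum 21. This subarray runs from index 8 to index 9.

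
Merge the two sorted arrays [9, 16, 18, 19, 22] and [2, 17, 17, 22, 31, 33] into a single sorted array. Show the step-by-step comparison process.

Merging process:

Compare 9 vs 2: take 2 from right. Merged: [2]
Compare 9 vs 17: take 9 from left. Merged: [2, 9]
Compare 16 vs 17: take 16 from left. Merged: [2, 9, 16]
Compare 18 vs 17: take 17 from right. Merged: [2, 9, 16, 17]
Compare 18 vs 17: take 17 from right. Merged: [2, 9, 16, 17, 17]
Compare 18 vs 22: take 18 from left. Merged: [2, 9, 16, 17, 17, 18]
Compare 19 vs 22: take 19 from left. Merged: [2, 9, 16, 17, 17, 18, 19]
Compare 22 vs 22: take 22 from left. Merged: [2, 9, 16, 17, 17, 18, 19, 22]
Append remaining from right: [22, 31, 33]. Merged: [2, 9, 16, 17, 17, 18, 19, 22, 22, 31, 33]

Final merged array: [2, 9, 16, 17, 17, 18, 19, 22, 22, 31, 33]
Total comparisons: 8

The merged array is [2, 9, 16, 17, 17, 18, 19, 22, 22, 31, 33], requiring 8 comparisons. The merge step runs in O(n) time where n is the total number of elements.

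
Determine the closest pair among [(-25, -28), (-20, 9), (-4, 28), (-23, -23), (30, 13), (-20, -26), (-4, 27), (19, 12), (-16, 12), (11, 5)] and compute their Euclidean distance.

Computing all pairwise distances among 10 points:

d((-25, -28), (-20, 9)) = 37.3363
d((-25, -28), (-4, 28)) = 59.808
d((-25, -28), (-23, -23)) = 5.3852
d((-25, -28), (30, 13)) = 68.6003
d((-25, -28), (-20, -26)) = 5.3852
d((-25, -28), (-4, 27)) = 58.8727
d((-25, -28), (19, 12)) = 59.4643
d((-25, -28), (-16, 12)) = 41.0
d((-25, -28), (11, 5)) = 48.8365
d((-20, 9), (-4, 28)) = 24.8395
d((-20, 9), (-23, -23)) = 32.1403
d((-20, 9), (30, 13)) = 50.1597
d((-20, 9), (-20, -26)) = 35.0
d((-20, 9), (-4, 27)) = 24.0832
d((-20, 9), (19, 12)) = 39.1152
d((-20, 9), (-16, 12)) = 5.0
d((-20, 9), (11, 5)) = 31.257
d((-4, 28), (-23, -23)) = 54.4243
d((-4, 28), (30, 13)) = 37.1618
d((-4, 28), (-20, -26)) = 56.3205
d((-4, 28), (-4, 27)) = 1.0 <-- minimum
d((-4, 28), (19, 12)) = 28.0179
d((-4, 28), (-16, 12)) = 20.0
d((-4, 28), (11, 5)) = 27.4591
d((-23, -23), (30, 13)) = 64.0703
d((-23, -23), (-20, -26)) = 4.2426
d((-23, -23), (-4, 27)) = 53.4883
d((-23, -23), (19, 12)) = 54.6717
d((-23, -23), (-16, 12)) = 35.6931
d((-23, -23), (11, 5)) = 44.0454
d((30, 13), (-20, -26)) = 63.4114
d((30, 13), (-4, 27)) = 36.7696
d((30, 13), (19, 12)) = 11.0454
d((30, 13), (-16, 12)) = 46.0109
d((30, 13), (11, 5)) = 20.6155
d((-20, -26), (-4, 27)) = 55.3624
d((-20, -26), (19, 12)) = 54.4518
d((-20, -26), (-16, 12)) = 38.2099
d((-20, -26), (11, 5)) = 43.8406
d((-4, 27), (19, 12)) = 27.4591
d((-4, 27), (-16, 12)) = 19.2094
d((-4, 27), (11, 5)) = 26.6271
d((19, 12), (-16, 12)) = 35.0
d((19, 12), (11, 5)) = 10.6301
d((-16, 12), (11, 5)) = 27.8927

Closest pair: (-4, 28) and (-4, 27) with distance 1.0

The closest pair is (-4, 28) and (-4, 27) with Euclidean distance 1.0. For 10 points, brute-force pairwise comparison is shown above. For large n, the divide-and-conquer algorithm (sort by x, recurse on halves, check the dividing strip) achieves O(n log n).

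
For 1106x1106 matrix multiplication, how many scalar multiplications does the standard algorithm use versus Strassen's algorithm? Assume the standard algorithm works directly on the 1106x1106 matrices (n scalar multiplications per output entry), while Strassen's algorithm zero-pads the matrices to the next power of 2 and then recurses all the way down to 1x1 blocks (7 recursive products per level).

Matrix multiplication for 1106x1106 matrices:

Strassen's algorithm requires power-of-2 dimensions. Pad 1106x1106 to 2048x2048 (next power of 2).

Standard algorithm: 1106^3 = 1352899016 multiplications
Strassen's algorithm: 7^(log2(2048)) = 7^11 = 1977326743 multiplications
Difference: 1352899016 - 1977326743 = -624427727 (Strassen uses MORE here due to padding overhead — for small or just-over-power-of-2 n, padding can outweigh the per-level savings)

Standard: 1352899016 multiplications (1106^3). Strassen: 1977326743 multiplications (7^11, after padding to 2048x2048). Strassen reduces 8 recursive multiplications to 7 at each level.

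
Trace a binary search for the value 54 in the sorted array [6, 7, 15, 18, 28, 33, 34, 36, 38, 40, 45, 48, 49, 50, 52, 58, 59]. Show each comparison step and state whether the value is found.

Binary search for 54 in [6, 7, 15, 18, 28, 33, 34, 36, 38, 40, 45, 48, 49, 50, 52, 58, 59]:

lo=0, hi=16, mid=8, arr[mid]=38 -> 38 < 54, search right half
lo=9, hi=16, mid=12, arr[mid]=49 -> 49 < 54, search right half
lo=13, hi=16, mid=14, arr[mid]=52 -> 52 < 54, search right half
lo=15, hi=16, mid=15, arr[mid]=58 -> 58 > 54, search left half
lo=15 > hi=14, target 54 not found

Binary search determines that 54 is not in the array after 4 comparisons. The search space was exhausted without finding the target.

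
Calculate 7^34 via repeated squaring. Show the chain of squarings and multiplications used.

Computing 7^34 by squaring (build up from 7^1; each line after the first costs one multiplication):

7^1 = 7
7^2 = (7^1)^2 = 7^2 = 49
7^4 = (7^2)^2 = 49^2 = 2401
7^8 = (7^4)^2 = 2401^2 = 5764801
7^16 = (7^8)^2 = 5764801^2 = 33232930569601
7^17 = 7 * 7^16 = 7 * 33232930569601 = 232630513987207
7^34 = (7^17)^2 = 232630513987207^2 = 54116956037952111668959660849

Result: 54116956037952111668959660849
Multiplications needed: 6 (6 lines after 7^1)

7^34 = 54116956037952111668959660849. Using exponentiation by squaring, this requires 6 multiplications. The key idea: if the exponent is even, square the half-power; if odd, multiply by the base once.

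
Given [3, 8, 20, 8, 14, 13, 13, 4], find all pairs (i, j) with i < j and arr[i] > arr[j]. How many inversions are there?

Finding inversions in [3, 8, 20, 8, 14, 13, 13, 4]:

(1, 7): arr[1]=8 > arr[7]=4
(2, 3): arr[2]=20 > arr[3]=8
(2, 4): arr[2]=20 > arr[4]=14
(2, 5): arr[2]=20 > arr[5]=13
(2, 6): arr[2]=20 > arr[6]=13
(2, 7): arr[2]=20 > arr[7]=4
(3, 7): arr[3]=8 > arr[7]=4
(4, 5): arr[4]=14 > arr[5]=13
(4, 6): arr[4]=14 > arr[6]=13
(4, 7): arr[4]=14 > arr[7]=4
(5, 7): arr[5]=13 > arr[7]=4
(6, 7): arr[6]=13 > arr[7]=4

Total inversions: 12

The array has 12 inversion(s): (1,7), (2,3), (2,4), (2,5), (2,6), (2,7), (3,7), (4,5), (4,6), (4,7), (5,7), (6,7). Each pair (i,j) satisfies i < j and arr[i] > arr[j].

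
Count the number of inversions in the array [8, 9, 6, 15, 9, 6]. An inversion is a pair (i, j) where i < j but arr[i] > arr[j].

Finding inversions in [8, 9, 6, 15, 9, 6]:

(0, 2): arr[0]=8 > arr[2]=6
(0, 5): arr[0]=8 > arr[5]=6
(1, 2): arr[1]=9 > arr[2]=6
(1, 5): arr[1]=9 > arr[5]=6
(3, 4): arr[3]=15 > arr[4]=9
(3, 5): arr[3]=15 > arr[5]=6
(4, 5): arr[4]=9 > arr[5]=6

Total inversions: 7

The array has 7 inversion(s): (0,2), (0,5), (1,2), (1,5), (3,4), (3,5), (4,5). Each pair (i,j) satisfies i < j and arr[i] > arr[j].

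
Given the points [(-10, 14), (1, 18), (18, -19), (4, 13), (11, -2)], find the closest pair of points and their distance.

Computing all pairwise distances among 5 points:

d((-10, 14), (1, 18)) = 11.7047
d((-10, 14), (18, -19)) = 43.2782
d((-10, 14), (4, 13)) = 14.0357
d((-10, 14), (11, -2)) = 26.4008
d((1, 18), (18, -19)) = 40.7185
d((1, 18), (4, 13)) = 5.831 <-- minimum
d((1, 18), (11, -2)) = 22.3607
d((18, -19), (4, 13)) = 34.9285
d((18, -19), (11, -2)) = 18.3848
d((4, 13), (11, -2)) = 16.5529

Closest pair: (1, 18) and (4, 13) with distance 5.831

The closest pair is (1, 18) and (4, 13) with Euclidean distance 5.831. For 5 points, brute-force pairwise comparison is shown above. For large n, the divide-and-conquer algorithm (sort by x, recurse on halves, check the dividing strip) achieves O(n log n).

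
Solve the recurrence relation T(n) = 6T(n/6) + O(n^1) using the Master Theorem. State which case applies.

Master Theorem for T(n) = 6T(n/6) + O(n^1):

a = 6, b = 6, c = 1
log_b(a) = log_6(6) = 1.0000

Case 2: c = 1 = log_6(6) = 1.0000
T(n) = O(n^1 log n) = O(n log n)

For T(n) = 6T(n/6) + O(n^1): log_6(6) = 1.0000. This is Case 2 of the Master Theorem (c = log_b(a), equal work at all levels), giving O(n log n).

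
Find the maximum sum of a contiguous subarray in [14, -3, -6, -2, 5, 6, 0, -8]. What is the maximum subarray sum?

Using Kadane's algorithm on [14, -3, -6, -2, 5, 6, 0, -8]:

Scanning through the array:
Position 1 (value -3): max_ending_here = 11, max_so_far = 14
Position 2 (value -6): max_ending_here = 5, max_so_far = 14
Position 3 (value -2): max_ending_here = 3, max_so_far = 14
Position 4 (value 5): max_ending_here = 8, max_so_far = 14
Position 5 (value 6): max_ending_here = 14, max_so_far = 14
Position 6 (value 0): max_ending_here = 14, max_so_far = 14
Position 7 (value -8): max_ending_here = 6, max_so_far = 14

Maximum subarray: [14]
Maximum sum: 14

The maximum subarray is [14] with sum 14. This subarray runs from index 0 to index 0.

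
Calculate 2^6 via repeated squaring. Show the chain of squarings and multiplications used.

Computing 2^6 by squaring (build up from 2^1; each line after the first costs one multiplication):

2^1 = 2
2^2 = (2^1)^2 = 2^2 = 4
2^3 = 2 * 2^2 = 2 * 4 = 8
2^6 = (2^3)^2 = 8^2 = 64

Result: 64
Multiplications needed: 3 (3 lines after 2^1)

2^6 = 64. Using exponentiation by squaring, this requires 3 multiplications. The key idea: if the exponent is even, square the half-power; if odd, multiply by the base once.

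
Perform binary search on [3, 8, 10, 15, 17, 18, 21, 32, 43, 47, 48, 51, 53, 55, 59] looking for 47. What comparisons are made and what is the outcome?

Binary search for 47 in [3, 8, 10, 15, 17, 18, 21, 32, 43, 47, 48, 51, 53, 55, 59]:

lo=0, hi=14, mid=7, arr[mid]=32 -> 32 < 47, search right half
lo=8, hi=14, mid=11, arr[mid]=51 -> 51 > 47, search left half
lo=8, hi=10, mid=9, arr[mid]=47 -> Found target at index 9!

Binary search finds 47 at index 9 after 3 comparisons. The search repeatedly halves the search space by comparing with the middle element.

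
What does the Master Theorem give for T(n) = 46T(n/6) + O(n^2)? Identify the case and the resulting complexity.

Master Theorem for T(n) = 46T(n/6) + O(n^2):

a = 46, b = 6, c = 2
log_b(a) = log_6(46) = 2.1368

Case 1: c = 2 < log_6(46) = 2.1368
T(n) = O(n^(log_6 46))

For T(n) = 46T(n/6) + O(n^2): log_6(46) = 2.1368. This is Case 1 of the Master Theorem (c < log_b(a), work dominated by leaves), giving O(n^(log_6 46)).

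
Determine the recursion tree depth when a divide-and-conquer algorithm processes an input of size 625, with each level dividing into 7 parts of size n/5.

For divide and conquer with division factor 5:

Problem sizes at each level:
Level 0: 625
Level 1: 125
Level 2: 25
Level 3: 5
Level 4: 1

The root is level 0 and the size-1 base case is level 4 (the tree spans levels 0 through 4, i.e. 5 levels counting the root), so the depth is the number of divisions: log_5(625) = 4

The recursion tree depth is log_5(625) = 4. At each level, the problem size is divided by 5, so it takes 4 divisions to reduce to a base case of size 1. The algorithm makes 7 recursive calls at each level.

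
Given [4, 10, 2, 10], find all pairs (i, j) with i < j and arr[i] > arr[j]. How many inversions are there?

Finding inversions in [4, 10, 2, 10]:

(0, 2): arr[0]=4 > arr[2]=2
(1, 2): arr[1]=10 > arr[2]=2

Total inversions: 2

The array has 2 inversion(s): (0,2), (1,2). Each pair (i,j) satisfies i < j and arr[i] > arr[j].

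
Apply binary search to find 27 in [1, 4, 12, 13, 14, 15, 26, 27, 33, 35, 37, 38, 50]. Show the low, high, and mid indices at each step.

Binary search for 27 in [1, 4, 12, 13, 14, 15, 26, 27, 33, 35, 37, 38, 50]:

lo=0, hi=12, mid=6, arr[mid]=26 -> 26 < 27, search right half
lo=7, hi=12, mid=9, arr[mid]=35 -> 35 > 27, search left half
lo=7, hi=8, mid=7, arr[mid]=27 -> Found target at index 7!

Binary search finds 27 at index 7 after 3 comparisons. The search repeatedly halves the search space by comparing with the middle element.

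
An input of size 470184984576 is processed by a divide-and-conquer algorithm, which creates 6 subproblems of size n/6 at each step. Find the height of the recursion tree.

For divide and conquer with division factor 6:

Problem sizes at each level:
Level 0: 470184984576
Level 1: 78364164096
Level 2: 13060694016
Level 3: 2176782336
Level 4: 362797056
Level 5: 60466176
Level 6: 10077696
Level 7: 1679616
Level 8: 279936
Level 9: 46656
Level 10: 7776
Level 11: 1296
Level 12: 216
Level 13: 36
Level 14: 6
Level 15: 1

The root is level 0 and the size-1 base case is level 15 (the tree spans levels 0 through 15, i.e. 16 levels counting the root), so the depth is the number of divisions: log_6(470184984576) = 15

The recursion tree depth is log_6(470184984576) = 15. At each level, the problem size is divided by 6, so it takes 15 divisions to reduce to a base case of size 1. The algorithm makes 6 recursive calls at each level.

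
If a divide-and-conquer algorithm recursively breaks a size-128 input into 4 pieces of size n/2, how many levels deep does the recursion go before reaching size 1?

For divide and conquer with division factor 2:

Problem sizes at each level:
Level 0: 128
Level 1: 64
Level 2: 32
Level 3: 16
Level 4: 8
Level 5: 4
Level 6: 2
Level 7: 1

The root is level 0 and the size-1 base case is level 7 (the tree spans levels 0 through 7, i.e. 8 levels counting the root), so the depth is the number of divisions: log_2(128) = 7

The recursion tree depth is log_2(128) = 7. At each level, the problem size is divided by 2, so it takes 7 divisions to reduce to a base case of size 1. The algorithm makes 4 recursive calls at each level.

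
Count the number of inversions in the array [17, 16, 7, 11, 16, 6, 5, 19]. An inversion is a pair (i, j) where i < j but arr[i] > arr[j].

Finding inversions in [17, 16, 7, 11, 16, 6, 5, 19]:

(0, 1): arr[0]=17 > arr[1]=16
(0, 2): arr[0]=17 > arr[2]=7
(0, 3): arr[0]=17 > arr[3]=11
(0, 4): arr[0]=17 > arr[4]=16
(0, 5): arr[0]=17 > arr[5]=6
(0, 6): arr[0]=17 > arr[6]=5
(1, 2): arr[1]=16 > arr[2]=7
(1, 3): arr[1]=16 > arr[3]=11
(1, 5): arr[1]=16 > arr[5]=6
(1, 6): arr[1]=16 > arr[6]=5
(2, 5): arr[2]=7 > arr[5]=6
(2, 6): arr[2]=7 > arr[6]=5
(3, 5): arr[3]=11 > arr[5]=6
(3, 6): arr[3]=11 > arr[6]=5
(4, 5): arr[4]=16 > arr[5]=6
(4, 6): arr[4]=16 > arr[6]=5
(5, 6): arr[5]=6 > arr[6]=5

Total inversions: 17

The array has 17 inversion(s): (0,1), (0,2), (0,3), (0,4), (0,5), (0,6), (1,2), (1,3), (1,5), (1,6), (2,5), (2,6), (3,5), (3,6), (4,5), (4,6), (5,6). Each pair (i,j) satisfies i < j and arr[i] > arr[j].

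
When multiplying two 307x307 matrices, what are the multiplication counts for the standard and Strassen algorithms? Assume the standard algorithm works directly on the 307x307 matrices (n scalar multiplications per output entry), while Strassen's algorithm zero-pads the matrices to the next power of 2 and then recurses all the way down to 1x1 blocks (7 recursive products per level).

Matrix multiplication for 307x307 matrices:

Strassen's algorithm requires power-of-2 dimensions. Pad 307x307 to 512x512 (next power of 2).

Standard algorithm: 307^3 = 28934443 multiplications
Strassen's algorithm: 7^(log2(512)) = 7^9 = 40353607 multiplications
Difference: 28934443 - 40353607 = -11419164 (Strassen uses MORE here due to padding overhead — for small or just-over-power-of-2 n, padding can outweigh the per-level savings)

Standard: 28934443 multiplications (307^3). Strassen: 40353607 multiplications (7^9, after padding to 512x512). Strassen reduces 8 recursive multiplications to 7 at each level.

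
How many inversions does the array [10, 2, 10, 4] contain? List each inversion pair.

Finding inversions in [10, 2, 10, 4]:

(0, 1): arr[0]=10 > arr[1]=2
(0, 3): arr[0]=10 > arr[3]=4
(2, 3): arr[2]=10 > arr[3]=4

Total inversions: 3

The array has 3 inversion(s): (0,1), (0,3), (2,3). Each pair (i,j) satisfies i < j and arr[i] > arr[j].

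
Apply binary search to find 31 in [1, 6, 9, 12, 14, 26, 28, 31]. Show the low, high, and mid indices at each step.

Binary search for 31 in [1, 6, 9, 12, 14, 26, 28, 31]:

lo=0, hi=7, mid=3, arr[mid]=12 -> 12 < 31, search right half
lo=4, hi=7, mid=5, arr[mid]=26 -> 26 < 31, search right half
lo=6, hi=7, mid=6, arr[mid]=28 -> 28 < 31, search right half
lo=7, hi=7, mid=7, arr[mid]=31 -> Found target at index 7!

Binary search finds 31 at index 7 after 4 comparisons. The search repeatedly halves the search space by comparing with the middle element.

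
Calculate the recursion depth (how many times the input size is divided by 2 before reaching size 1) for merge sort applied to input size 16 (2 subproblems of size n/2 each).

For divide and conquer with division factor 2:

Problem sizes at each level:
Level 0: 16
Level 1: 8
Level 2: 4
Level 3: 2
Level 4: 1

The root is level 0 and the size-1 base case is level 4 (the tree spans levels 0 through 4, i.e. 5 levels counting the root), so the depth is the number of divisions: log_2(16) = 4

The recursion tree depth is log_2(16) = 4. At each level, the problem size is divided by 2, so it takes 4 divisions to reduce to a base case of size 1. The algorithm makes 2 recursive calls at each level.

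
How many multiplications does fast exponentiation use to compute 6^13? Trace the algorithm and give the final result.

Computing 6^13 by squaring (build up from 6^1; each line after the first costs one multiplication):

6^1 = 6
6^2 = (6^1)^2 = 6^2 = 36
6^3 = 6 * 6^2 = 6 * 36 = 216
6^6 = (6^3)^2 = 216^2 = 46656
6^12 = (6^6)^2 = 46656^2 = 2176782336
6^13 = 6 * 6^12 = 6 * 2176782336 = 13060694016

Result: 13060694016
Multiplications needed: 5 (5 lines after 6^1)

6^13 = 13060694016. Using exponentiation by squaring, this requires 5 multiplications. The key idea: if the exponent is even, square the half-power; if odd, multiply by the base once.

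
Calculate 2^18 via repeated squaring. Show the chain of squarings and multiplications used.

Computing 2^18 by squaring (build up from 2^1; each line after the first costs one multiplication):

2^1 = 2
2^2 = (2^1)^2 = 2^2 = 4
2^4 = (2^2)^2 = 4^2 = 16
2^8 = (2^4)^2 = 16^2 = 256
2^9 = 2 * 2^8 = 2 * 256 = 512
2^18 = (2^9)^2 = 512^2 = 262144

Result: 262144
Multiplications needed: 5 (5 lines after 2^1)

2^18 = 262144. Using exponentiation by squaring, this requires 5 multiplications. The key idea: if the exponent is even, square the half-power; if odd, multiply by the base once.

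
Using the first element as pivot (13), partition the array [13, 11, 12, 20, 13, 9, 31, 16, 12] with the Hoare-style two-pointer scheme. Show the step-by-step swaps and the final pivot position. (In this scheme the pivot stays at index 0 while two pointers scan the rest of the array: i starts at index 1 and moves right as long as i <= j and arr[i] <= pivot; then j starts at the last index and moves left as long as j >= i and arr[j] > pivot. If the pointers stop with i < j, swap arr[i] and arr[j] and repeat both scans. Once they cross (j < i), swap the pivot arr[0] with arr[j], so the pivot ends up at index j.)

Hoare-style two-pointer partition with pivot = 13:

Initial array: [13, 11, 12, 20, 13, 9, 31, 16, 12]

Pointers start at i = 1, j = 8.
i stops at index 3 (arr[3]=20 > 13), j stops at index 8 (arr[8]=12 <= 13): swap arr[3] and arr[8], array becomes [13, 11, 12, 12, 13, 9, 31, 16, 20]
i ends at 6, j ends at 5: the pointers have crossed (j < i), so scanning stops.

Swap pivot arr[0] with arr[5] to place pivot at position 5: [9, 11, 12, 12, 13, 13, 31, 16, 20]
Pivot position: 5

After partitioning with pivot 13, the array becomes [9, 11, 12, 12, 13, 13, 31, 16, 20]. The pivot is placed at index 5. All elements to the left of the pivot are <= 13, and all elements to the right are > 13.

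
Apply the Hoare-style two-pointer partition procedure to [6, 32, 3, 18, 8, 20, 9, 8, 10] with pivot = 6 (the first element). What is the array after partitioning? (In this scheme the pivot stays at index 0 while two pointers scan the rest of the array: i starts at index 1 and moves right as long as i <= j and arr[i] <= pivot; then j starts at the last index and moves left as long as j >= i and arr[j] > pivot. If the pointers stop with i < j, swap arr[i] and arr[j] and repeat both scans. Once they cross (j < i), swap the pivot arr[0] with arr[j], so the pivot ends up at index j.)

Hoare-style two-pointer partition with pivot = 6:

Initial array: [6, 32, 3, 18, 8, 20, 9, 8, 10]

Pointers start at i = 1, j = 8.
i stops at index 1 (arr[1]=32 > 6), j stops at index 2 (arr[2]=3 <= 6): swap arr[1] and arr[2], array becomes [6, 3, 32, 18, 8, 20, 9, 8, 10]
i ends at 2, j ends at 1: the pointers have crossed (j < i), so scanning stops.

Swap pivot arr[0] with arr[1] to place pivot at position 1: [3, 6, 32, 18, 8, 20, 9, 8, 10]
Pivot position: 1

After partitioning with pivot 6, the array becomes [3, 6, 32, 18, 8, 20, 9, 8, 10]. The pivot is placed at index 1. All elements to the left of the pivot are <= 6, and all elements to the right are > 6.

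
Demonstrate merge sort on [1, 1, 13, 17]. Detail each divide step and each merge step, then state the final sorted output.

Merge sort trace:

Split: [1, 1, 13, 17] -> [1, 1] and [13, 17]
  Split: [1, 1] -> [1] and [1]
  Merge: [1] + [1] -> [1, 1]
  Split: [13, 17] -> [13] and [17]
  Merge: [13] + [17] -> [13, 17]
Merge: [1, 1] + [13, 17] -> [1, 1, 13, 17]

Final sorted array: [1, 1, 13, 17]

The merge sort proceeds by recursively splitting the array and merging sorted halves.
After all merges, the sorted array is [1, 1, 13, 17].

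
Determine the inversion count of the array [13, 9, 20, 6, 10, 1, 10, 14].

Finding inversions in [13, 9, 20, 6, 10, 1, 10, 14]:

(0, 1): arr[0]=13 > arr[1]=9
(0, 3): arr[0]=13 > arr[3]=6
(0, 4): arr[0]=13 > arr[4]=10
(0, 5): arr[0]=13 > arr[5]=1
(0, 6): arr[0]=13 > arr[6]=10
(1, 3): arr[1]=9 > arr[3]=6
(1, 5): arr[1]=9 > arr[5]=1
(2, 3): arr[2]=20 > arr[3]=6
(2, 4): arr[2]=20 > arr[4]=10
(2, 5): arr[2]=20 > arr[5]=1
(2, 6): arr[2]=20 > arr[6]=10
(2, 7): arr[2]=20 > arr[7]=14
(3, 5): arr[3]=6 > arr[5]=1
(4, 5): arr[4]=10 > arr[5]=1

Total inversions: 14

The array has 14 inversion(s): (0,1), (0,3), (0,4), (0,5), (0,6), (1,3), (1,5), (2,3), (2,4), (2,5), (2,6), (2,7), (3,5), (4,5). Each pair (i,j) satisfies i < j and arr[i] > arr[j].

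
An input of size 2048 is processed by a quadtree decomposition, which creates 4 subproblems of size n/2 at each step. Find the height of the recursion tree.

For divide and conquer with division factor 2:

Problem sizes at each level:
Level 0: 2048
Level 1: 1024
Level 2: 512
Level 3: 256
Level 4: 128
Level 5: 64
Level 6: 32
Level 7: 16
Level 8: 8
Level 9: 4
Level 10: 2
Level 11: 1

The root is level 0 and the size-1 base case is level 11 (the tree spans levels 0 through 11, i.e. 12 levels counting the root), so the depth is the number of divisions: log_2(2048) = 11

The recursion tree depth is log_2(2048) = 11. At each level, the problem size is divided by 2, so it takes 11 divisions to reduce to a base case of size 1. The algorithm makes 4 recursive calls at each level.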